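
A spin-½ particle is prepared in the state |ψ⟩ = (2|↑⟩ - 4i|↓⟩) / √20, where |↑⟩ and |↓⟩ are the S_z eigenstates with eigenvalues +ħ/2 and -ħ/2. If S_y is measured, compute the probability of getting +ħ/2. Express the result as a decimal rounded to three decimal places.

0.100

|+y⟩ = (|↑⟩ + i|↓⟩)/√2, so ⟨+y|ψ⟩ = (-2) / (√2·√20).
P = |-2|² / 40 = 4/40.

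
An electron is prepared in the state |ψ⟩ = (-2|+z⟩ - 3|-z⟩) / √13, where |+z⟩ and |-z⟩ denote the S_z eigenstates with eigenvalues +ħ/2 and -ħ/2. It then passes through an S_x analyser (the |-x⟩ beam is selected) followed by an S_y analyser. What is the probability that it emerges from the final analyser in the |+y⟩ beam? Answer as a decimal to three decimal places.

First analyser (S_x): P(|-x⟩) = |⟨-x|ψ⟩|² = 1/26.
After stage 1 the state is |-x⟩; P(|+y⟩) = |⟨+y|-x⟩|² = 1/2.
Joint probability = 1/26 × 1/2 = 0.019.

0.019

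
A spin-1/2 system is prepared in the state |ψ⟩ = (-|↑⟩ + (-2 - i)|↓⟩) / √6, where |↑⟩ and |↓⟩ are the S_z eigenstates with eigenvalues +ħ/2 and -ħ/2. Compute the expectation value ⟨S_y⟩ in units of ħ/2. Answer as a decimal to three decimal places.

0.333

⟨σ_y⟩ = 2 Im(a* b)/(|a|²+|b|²) with a = -1, b = (-2 - i).
a* b = (2 + i), so ⟨σ_y⟩ = 2/6.
⟨S_y⟩ = (ħ/2)·⟨σ_y⟩.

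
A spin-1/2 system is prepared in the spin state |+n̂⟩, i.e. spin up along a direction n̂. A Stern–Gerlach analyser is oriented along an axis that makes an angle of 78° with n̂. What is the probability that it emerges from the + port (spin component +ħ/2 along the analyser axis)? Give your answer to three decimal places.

For spin-½, the probability of finding spin-up along an axis at angle θ to the initial spin direction is cos²(θ/2); spin-down is sin²(θ/2).
θ = 78°, so P = cos²(39°) ≈ 0.604.

0.604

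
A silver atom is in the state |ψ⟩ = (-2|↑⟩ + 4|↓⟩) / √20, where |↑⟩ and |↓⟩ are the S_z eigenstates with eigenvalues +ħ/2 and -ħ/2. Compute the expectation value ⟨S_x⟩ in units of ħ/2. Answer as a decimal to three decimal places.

⟨σ_x⟩ = 2 Re(a* b)/(|a|²+|b|²) with a = -2, b = 4.
a* b = -8, so ⟨σ_x⟩ = -16/20.
⟨S_x⟩ = (ħ/2)·⟨σ_x⟩.

-0.800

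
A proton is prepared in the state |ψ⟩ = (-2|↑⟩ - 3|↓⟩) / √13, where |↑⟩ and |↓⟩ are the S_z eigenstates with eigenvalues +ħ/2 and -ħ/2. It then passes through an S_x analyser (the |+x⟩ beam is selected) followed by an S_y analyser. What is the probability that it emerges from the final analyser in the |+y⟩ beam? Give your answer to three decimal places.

0.481

First analyser (S_x): P(|+x⟩) = |⟨+x|ψ⟩|² = 25/26.
After stage 1 the state is |+x⟩; P(|+y⟩) = |⟨+y|+x⟩|² = 1/2.
Joint probability = 25/26 × 1/2 = 0.481.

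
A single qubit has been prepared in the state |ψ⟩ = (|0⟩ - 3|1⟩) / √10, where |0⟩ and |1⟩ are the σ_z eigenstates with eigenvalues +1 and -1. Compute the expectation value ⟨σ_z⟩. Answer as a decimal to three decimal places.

⟨σ_z⟩ = |a|² - |b|² divided by |a|²+|b|², with a, b the |0⟩, |1⟩ amplitudes.
= (1 - 9)/10 = -8/10.

-0.800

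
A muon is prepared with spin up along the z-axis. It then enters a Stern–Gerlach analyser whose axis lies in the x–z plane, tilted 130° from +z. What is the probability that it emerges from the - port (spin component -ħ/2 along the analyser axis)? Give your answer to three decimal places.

0.821

For spin-½, the probability of finding spin-up along an axis at angle θ to the initial spin direction is cos²(θ/2); spin-down is sin²(θ/2).
θ = 130°, so P = sin²(65°) ≈ 0.821.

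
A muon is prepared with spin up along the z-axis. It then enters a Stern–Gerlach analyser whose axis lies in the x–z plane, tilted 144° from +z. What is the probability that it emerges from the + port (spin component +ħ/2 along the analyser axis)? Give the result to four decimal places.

0.0955

For spin-½, the probability of finding spin-up along an axis at angle θ to the initial spin direction is cos²(θ/2); spin-down is sin²(θ/2).
θ = 144°, so P = cos²(72°) ≈ 0.0955.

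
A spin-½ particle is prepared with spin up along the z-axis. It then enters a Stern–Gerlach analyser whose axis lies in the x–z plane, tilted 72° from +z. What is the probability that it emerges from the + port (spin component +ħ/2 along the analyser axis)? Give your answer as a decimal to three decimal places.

For spin-½, the probability of finding spin-up along an axis at angle θ to the initial spin direction is cos²(θ/2); spin-down is sin²(θ/2).
θ = 72°, so P = cos²(36°) ≈ 0.655.

0.655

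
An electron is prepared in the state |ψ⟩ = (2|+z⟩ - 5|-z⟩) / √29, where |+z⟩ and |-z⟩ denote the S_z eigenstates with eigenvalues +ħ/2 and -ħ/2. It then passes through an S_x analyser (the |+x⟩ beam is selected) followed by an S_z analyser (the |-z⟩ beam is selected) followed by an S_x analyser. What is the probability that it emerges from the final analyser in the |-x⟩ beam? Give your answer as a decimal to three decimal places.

0.039

First analyser (S_x): P(|+x⟩) = |⟨+x|ψ⟩|² = 9/58.
After stage 1 the state is |+x⟩; P(|-z⟩) = |⟨-z|+x⟩|² = 1/2.
After stage 2 the state is |-z⟩; P(|-x⟩) = |⟨-x|-z⟩|² = 1/2.
Joint probability = 9/58 × 1/2 × 1/2 = 0.039.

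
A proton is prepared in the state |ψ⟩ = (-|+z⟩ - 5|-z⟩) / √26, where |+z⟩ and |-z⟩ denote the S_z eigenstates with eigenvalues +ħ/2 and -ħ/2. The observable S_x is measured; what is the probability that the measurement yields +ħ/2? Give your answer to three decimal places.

|+x⟩ = (|+z⟩ + |-z⟩)/√2, so ⟨+x|ψ⟩ = (-6) / (√2·√26).
P = |-6|² / 52 = 36/52.

0.692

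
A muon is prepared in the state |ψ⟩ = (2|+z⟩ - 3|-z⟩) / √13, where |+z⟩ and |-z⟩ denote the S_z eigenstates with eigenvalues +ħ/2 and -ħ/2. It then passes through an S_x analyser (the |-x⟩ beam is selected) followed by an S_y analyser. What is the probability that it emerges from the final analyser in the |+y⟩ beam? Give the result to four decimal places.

First analyser (S_x): P(|-x⟩) = |⟨-x|ψ⟩|² = 25/26.
After stage 1 the state is |-x⟩; P(|+y⟩) = |⟨+y|-x⟩|² = 1/2.
Joint probability = 25/26 × 1/2 = 0.4808.

0.4808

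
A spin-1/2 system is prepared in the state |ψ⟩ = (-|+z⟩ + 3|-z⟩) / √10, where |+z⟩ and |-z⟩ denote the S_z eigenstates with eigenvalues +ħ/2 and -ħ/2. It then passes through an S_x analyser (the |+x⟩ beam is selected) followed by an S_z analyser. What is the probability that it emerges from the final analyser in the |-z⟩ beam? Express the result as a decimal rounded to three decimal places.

First analyser (S_x): P(|+x⟩) = |⟨+x|ψ⟩|² = 4/20.
After stage 1 the state is |+x⟩; P(|-z⟩) = |⟨-z|+x⟩|² = 1/2.
Joint probability = 4/20 × 1/2 = 0.100.

0.100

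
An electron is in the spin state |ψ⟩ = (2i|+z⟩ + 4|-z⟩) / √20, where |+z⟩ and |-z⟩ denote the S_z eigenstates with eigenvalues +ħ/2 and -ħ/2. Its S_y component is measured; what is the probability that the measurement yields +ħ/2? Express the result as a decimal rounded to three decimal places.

0.100

|+y⟩ = (|+z⟩ + i|-z⟩)/√2, so ⟨+y|ψ⟩ = (-2i) / (√2·√20).
P = |-2i|² / 40 = 4/40.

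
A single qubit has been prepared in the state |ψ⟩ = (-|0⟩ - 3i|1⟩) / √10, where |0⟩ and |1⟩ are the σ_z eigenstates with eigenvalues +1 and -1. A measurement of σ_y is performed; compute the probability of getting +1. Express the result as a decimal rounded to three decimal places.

0.800

|+y⟩ = (|0⟩ + i|1⟩)/√2, so ⟨+y|ψ⟩ = (-4) / (√2·√10).
P = |-4|² / 20 = 16/20.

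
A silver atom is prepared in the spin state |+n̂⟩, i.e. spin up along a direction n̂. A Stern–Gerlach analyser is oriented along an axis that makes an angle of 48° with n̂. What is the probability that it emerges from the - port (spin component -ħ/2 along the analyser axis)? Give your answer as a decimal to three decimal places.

0.165

For spin-½, the probability of finding spin-up along an axis at angle θ to the initial spin direction is cos²(θ/2); spin-down is sin²(θ/2).
θ = 48°, so P = sin²(24°) ≈ 0.165.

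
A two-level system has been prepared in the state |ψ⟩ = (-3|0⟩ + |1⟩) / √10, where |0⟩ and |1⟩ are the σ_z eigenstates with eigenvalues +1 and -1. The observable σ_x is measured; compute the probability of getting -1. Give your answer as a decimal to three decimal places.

0.800

|-x⟩ = (|0⟩ - |1⟩)/√2, so ⟨-x|ψ⟩ = (-4) / (√2·√10).
P = |-4|² / 20 = 16/20.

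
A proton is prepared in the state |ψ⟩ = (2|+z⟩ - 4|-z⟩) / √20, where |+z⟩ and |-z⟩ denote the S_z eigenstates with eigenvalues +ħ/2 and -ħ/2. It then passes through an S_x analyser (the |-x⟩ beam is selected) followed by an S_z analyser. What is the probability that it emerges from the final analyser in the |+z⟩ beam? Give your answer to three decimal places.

0.450

First analyser (S_x): P(|-x⟩) = |⟨-x|ψ⟩|² = 36/40.
After stage 1 the state is |-x⟩; P(|+z⟩) = |⟨+z|-x⟩|² = 1/2.
Joint probability = 36/40 × 1/2 = 0.450.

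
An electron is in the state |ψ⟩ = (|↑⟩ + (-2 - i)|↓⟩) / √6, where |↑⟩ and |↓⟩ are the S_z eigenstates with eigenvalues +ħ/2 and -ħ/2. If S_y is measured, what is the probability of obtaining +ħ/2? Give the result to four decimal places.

0.3333

|+y⟩ = (|↑⟩ + i|↓⟩)/√2, so ⟨+y|ψ⟩ = (2i) / (√2·√6).
P = |2i|² / 12 = 4/12.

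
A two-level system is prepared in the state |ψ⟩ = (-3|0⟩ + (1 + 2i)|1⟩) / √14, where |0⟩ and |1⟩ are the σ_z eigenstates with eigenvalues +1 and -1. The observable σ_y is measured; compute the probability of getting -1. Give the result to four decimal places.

0.9286

|-y⟩ = (|0⟩ - i|1⟩)/√2, so ⟨-y|ψ⟩ = (-5 + i) / (√2·√14).
P = |-5 + i|² / 28 = 26/28.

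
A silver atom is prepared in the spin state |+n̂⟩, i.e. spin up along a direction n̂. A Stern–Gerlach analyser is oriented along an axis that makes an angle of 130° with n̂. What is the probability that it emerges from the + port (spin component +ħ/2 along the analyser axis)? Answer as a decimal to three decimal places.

0.179

For spin-½, the probability of finding spin-up along an axis at angle θ to the initial spin direction is cos²(θ/2); spin-down is sin²(θ/2).
θ = 130°, so P = cos²(65°) ≈ 0.179.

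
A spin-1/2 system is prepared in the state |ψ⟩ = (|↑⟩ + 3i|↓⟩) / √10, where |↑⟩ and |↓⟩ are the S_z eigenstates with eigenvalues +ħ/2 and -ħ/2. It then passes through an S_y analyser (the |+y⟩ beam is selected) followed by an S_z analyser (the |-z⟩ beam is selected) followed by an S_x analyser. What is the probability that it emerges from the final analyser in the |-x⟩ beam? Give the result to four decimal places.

0.2000

First analyser (S_y): P(|+y⟩) = |⟨+y|ψ⟩|² = 16/20.
After stage 1 the state is |+y⟩; P(|-z⟩) = |⟨-z|+y⟩|² = 1/2.
After stage 2 the state is |-z⟩; P(|-x⟩) = |⟨-x|-z⟩|² = 1/2.
Joint probability = 16/20 × 1/2 × 1/2 = 0.2000.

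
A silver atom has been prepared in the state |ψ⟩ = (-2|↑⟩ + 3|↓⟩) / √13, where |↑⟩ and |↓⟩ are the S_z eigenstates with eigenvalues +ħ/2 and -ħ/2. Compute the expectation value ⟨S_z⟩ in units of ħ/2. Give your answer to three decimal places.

⟨σ_z⟩ = |a|² - |b|² divided by |a|²+|b|², with a, b the |↑⟩, |↓⟩ amplitudes.
= (4 - 9)/13 = -5/13.
⟨S_z⟩ = (ħ/2)·⟨σ_z⟩.

-0.385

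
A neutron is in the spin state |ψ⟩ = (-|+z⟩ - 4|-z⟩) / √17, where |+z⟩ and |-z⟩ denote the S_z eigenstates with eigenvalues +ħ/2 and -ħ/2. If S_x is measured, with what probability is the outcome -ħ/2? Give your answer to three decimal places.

|-x⟩ = (|+z⟩ - |-z⟩)/√2, so ⟨-x|ψ⟩ = (3) / (√2·√17).
P = |3|² / 34 = 9/34.

0.265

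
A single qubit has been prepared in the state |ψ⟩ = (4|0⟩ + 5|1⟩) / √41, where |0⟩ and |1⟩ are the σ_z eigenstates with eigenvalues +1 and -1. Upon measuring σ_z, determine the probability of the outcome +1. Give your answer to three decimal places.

The +1 outcome corresponds to |0⟩. Its amplitude in |ψ⟩ is 4/√41.
P = |4|² / 41 = 16/41.

0.390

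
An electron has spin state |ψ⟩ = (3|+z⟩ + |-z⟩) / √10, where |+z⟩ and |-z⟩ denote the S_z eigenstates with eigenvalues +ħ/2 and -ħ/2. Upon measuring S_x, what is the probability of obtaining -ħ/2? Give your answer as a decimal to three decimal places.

|-x⟩ = (|+z⟩ - |-z⟩)/√2, so ⟨-x|ψ⟩ = (2) / (√2·√10).
P = |2|² / 20 = 4/20.

0.200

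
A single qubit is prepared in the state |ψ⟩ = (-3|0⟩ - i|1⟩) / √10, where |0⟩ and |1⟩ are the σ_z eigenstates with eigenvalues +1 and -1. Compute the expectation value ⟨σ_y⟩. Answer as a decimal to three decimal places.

⟨σ_y⟩ = 2 Im(a* b)/(|a|²+|b|²) with a = -3, b = -i.
a* b = 3i, so ⟨σ_y⟩ = 6/10.

0.600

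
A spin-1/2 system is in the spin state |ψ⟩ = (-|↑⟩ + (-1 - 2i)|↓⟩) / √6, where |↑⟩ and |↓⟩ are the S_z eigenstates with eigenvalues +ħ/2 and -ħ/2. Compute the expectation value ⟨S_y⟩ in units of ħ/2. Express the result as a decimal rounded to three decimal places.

⟨σ_y⟩ = 2 Im(a* b)/(|a|²+|b|²) with a = -1, b = (-1 - 2i).
a* b = (1 + 2i), so ⟨σ_y⟩ = 4/6.
⟨S_y⟩ = (ħ/2)·⟨σ_y⟩.

0.667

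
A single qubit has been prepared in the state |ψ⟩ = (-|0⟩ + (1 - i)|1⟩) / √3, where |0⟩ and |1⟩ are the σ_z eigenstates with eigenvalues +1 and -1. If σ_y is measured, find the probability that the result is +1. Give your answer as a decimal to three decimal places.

|+y⟩ = (|0⟩ + i|1⟩)/√2, so ⟨+y|ψ⟩ = (-2 - i) / (√2·√3).
P = |-2 - i|² / 6 = 5/6.

0.833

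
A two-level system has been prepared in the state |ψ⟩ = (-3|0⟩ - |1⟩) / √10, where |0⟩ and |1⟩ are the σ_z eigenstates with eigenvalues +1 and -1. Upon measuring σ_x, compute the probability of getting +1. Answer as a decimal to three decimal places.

0.800

|+x⟩ = (|0⟩ + |1⟩)/√2, so ⟨+x|ψ⟩ = (-4) / (√2·√10).
P = |-4|² / 20 = 16/20.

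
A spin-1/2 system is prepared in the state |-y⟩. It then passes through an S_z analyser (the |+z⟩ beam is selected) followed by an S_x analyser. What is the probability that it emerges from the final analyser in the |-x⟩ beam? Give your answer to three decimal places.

0.250

First analyser (S_z): from |-y⟩, P(|+z⟩) = 1/2.
After stage 1 the state is |+z⟩; P(|-x⟩) = |⟨-x|+z⟩|² = 1/2.
Joint probability = 1/2 × 1/2 = 0.250.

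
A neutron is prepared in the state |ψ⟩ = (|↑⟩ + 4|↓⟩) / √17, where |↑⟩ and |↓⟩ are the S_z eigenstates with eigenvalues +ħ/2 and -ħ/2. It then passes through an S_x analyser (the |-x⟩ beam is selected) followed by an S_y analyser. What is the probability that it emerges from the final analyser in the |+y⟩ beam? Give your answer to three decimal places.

First analyser (S_x): P(|-x⟩) = |⟨-x|ψ⟩|² = 9/34.
After stage 1 the state is |-x⟩; P(|+y⟩) = |⟨+y|-x⟩|² = 1/2.
Joint probability = 9/34 × 1/2 = 0.132.

0.132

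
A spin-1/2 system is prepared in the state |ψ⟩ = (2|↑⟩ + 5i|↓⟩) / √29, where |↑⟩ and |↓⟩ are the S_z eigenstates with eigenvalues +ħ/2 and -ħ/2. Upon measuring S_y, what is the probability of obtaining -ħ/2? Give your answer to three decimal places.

0.155

|-y⟩ = (|↑⟩ - i|↓⟩)/√2, so ⟨-y|ψ⟩ = (-3) / (√2·√29).
P = |-3|² / 58 = 9/58.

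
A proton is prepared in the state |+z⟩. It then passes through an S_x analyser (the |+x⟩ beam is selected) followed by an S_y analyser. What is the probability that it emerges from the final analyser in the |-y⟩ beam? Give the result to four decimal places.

0.2500

First analyser (S_x): from |+z⟩, P(|+x⟩) = 1/2.
After stage 1 the state is |+x⟩; P(|-y⟩) = |⟨-y|+x⟩|² = 1/2.
Joint probability = 1/2 × 1/2 = 0.2500.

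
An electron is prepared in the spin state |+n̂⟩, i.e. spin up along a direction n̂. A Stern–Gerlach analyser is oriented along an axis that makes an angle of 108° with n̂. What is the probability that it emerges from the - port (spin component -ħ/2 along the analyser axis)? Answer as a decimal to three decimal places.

For spin-½, the probability of finding spin-up along an axis at angle θ to the initial spin direction is cos²(θ/2); spin-down is sin²(θ/2).
θ = 108°, so P = sin²(54°) ≈ 0.655.

0.655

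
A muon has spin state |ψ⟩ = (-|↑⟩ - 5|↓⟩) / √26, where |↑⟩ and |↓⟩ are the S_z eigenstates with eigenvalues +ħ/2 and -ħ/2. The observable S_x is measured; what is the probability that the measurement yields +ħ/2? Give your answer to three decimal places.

|+x⟩ = (|↑⟩ + |↓⟩)/√2, so ⟨+x|ψ⟩ = (-6) / (√2·√26).
P = |-6|² / 52 = 36/52.

0.692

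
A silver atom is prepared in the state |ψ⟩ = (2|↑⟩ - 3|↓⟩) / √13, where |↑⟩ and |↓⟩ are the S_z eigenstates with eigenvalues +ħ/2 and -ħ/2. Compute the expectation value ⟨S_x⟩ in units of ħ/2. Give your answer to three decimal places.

⟨σ_x⟩ = 2 Re(a* b)/(|a|²+|b|²) with a = 2, b = -3.
a* b = -6, so ⟨σ_x⟩ = -12/13.
⟨S_x⟩ = (ħ/2)·⟨σ_x⟩.

-0.923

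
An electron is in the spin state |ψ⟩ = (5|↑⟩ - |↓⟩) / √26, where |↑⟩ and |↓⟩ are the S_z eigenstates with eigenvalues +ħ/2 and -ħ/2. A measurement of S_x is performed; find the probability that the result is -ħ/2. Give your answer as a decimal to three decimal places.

0.692

|-x⟩ = (|↑⟩ - |↓⟩)/√2, so ⟨-x|ψ⟩ = (6) / (√2·√26).
P = |6|² / 52 = 36/52.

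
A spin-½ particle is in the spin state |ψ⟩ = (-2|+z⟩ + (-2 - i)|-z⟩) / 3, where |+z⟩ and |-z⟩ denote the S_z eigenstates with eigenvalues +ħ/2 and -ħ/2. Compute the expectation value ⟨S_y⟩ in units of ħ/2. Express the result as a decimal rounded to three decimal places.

⟨σ_y⟩ = 2 Im(a* b)/(|a|²+|b|²) with a = -2, b = (-2 - i).
a* b = (4 + 2i), so ⟨σ_y⟩ = 4/9.
⟨S_y⟩ = (ħ/2)·⟨σ_y⟩.

0.444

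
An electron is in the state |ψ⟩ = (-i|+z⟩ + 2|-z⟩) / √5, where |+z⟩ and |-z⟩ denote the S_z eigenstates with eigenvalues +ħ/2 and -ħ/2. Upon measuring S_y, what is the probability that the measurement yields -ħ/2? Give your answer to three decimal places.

0.100

|-y⟩ = (|+z⟩ - i|-z⟩)/√2, so ⟨-y|ψ⟩ = (i) / (√2·√5).
P = |i|² / 10 = 1/10.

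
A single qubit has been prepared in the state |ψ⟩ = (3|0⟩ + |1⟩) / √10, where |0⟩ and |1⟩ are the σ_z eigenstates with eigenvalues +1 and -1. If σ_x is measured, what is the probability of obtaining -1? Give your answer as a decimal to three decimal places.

0.200

|-x⟩ = (|0⟩ - |1⟩)/√2, so ⟨-x|ψ⟩ = (2) / (√2·√10).
P = |2|² / 20 = 4/20.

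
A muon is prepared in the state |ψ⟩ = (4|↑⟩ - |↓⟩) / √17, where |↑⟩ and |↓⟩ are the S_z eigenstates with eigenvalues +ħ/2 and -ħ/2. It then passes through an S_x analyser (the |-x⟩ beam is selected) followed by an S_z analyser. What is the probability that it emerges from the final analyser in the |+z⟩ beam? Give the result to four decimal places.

First analyser (S_x): P(|-x⟩) = |⟨-x|ψ⟩|² = 25/34.
After stage 1 the state is |-x⟩; P(|+z⟩) = |⟨+z|-x⟩|² = 1/2.
Joint probability = 25/34 × 1/2 = 0.3676.

0.3676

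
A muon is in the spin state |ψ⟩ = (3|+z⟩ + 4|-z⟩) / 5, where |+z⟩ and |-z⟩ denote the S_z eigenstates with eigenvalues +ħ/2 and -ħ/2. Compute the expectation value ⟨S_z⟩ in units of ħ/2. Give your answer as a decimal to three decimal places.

⟨σ_z⟩ = |a|² - |b|² divided by |a|²+|b|², with a, b the |+z⟩, |-z⟩ amplitudes.
= (9 - 16)/25 = -7/25.
⟨S_z⟩ = (ħ/2)·⟨σ_z⟩.

-0.280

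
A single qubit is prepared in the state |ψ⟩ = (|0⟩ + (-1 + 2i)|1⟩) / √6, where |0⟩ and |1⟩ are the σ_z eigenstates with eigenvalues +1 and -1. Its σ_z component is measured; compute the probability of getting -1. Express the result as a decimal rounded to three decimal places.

The -1 outcome corresponds to |1⟩. Its amplitude in |ψ⟩ is (-1 + 2i)/√6.
P = |-1 + 2i|² / 6 = 5/6.

0.833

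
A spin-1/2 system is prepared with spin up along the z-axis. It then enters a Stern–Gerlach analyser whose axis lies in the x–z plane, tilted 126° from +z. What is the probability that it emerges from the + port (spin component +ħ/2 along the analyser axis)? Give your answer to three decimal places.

0.206

For spin-½, the probability of finding spin-up along an axis at angle θ to the initial spin direction is cos²(θ/2); spin-down is sin²(θ/2).
θ = 126°, so P = cos²(63°) ≈ 0.206.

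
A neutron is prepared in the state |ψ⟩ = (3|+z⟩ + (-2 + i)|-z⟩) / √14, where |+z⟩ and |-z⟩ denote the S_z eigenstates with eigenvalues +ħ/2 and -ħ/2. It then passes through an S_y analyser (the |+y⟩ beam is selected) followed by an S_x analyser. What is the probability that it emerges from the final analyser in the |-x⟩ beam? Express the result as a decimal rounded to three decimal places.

0.357

First analyser (S_y): P(|+y⟩) = |⟨+y|ψ⟩|² = 20/28.
After stage 1 the state is |+y⟩; P(|-x⟩) = |⟨-x|+y⟩|² = 1/2.
Joint probability = 20/28 × 1/2 = 0.357.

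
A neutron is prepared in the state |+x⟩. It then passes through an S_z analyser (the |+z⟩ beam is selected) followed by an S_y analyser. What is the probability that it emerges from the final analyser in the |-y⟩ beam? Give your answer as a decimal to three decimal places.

0.250

First analyser (S_z): from |+x⟩, P(|+z⟩) = 1/2.
After stage 1 the state is |+z⟩; P(|-y⟩) = |⟨-y|+z⟩|² = 1/2.
Joint probability = 1/2 × 1/2 = 0.250.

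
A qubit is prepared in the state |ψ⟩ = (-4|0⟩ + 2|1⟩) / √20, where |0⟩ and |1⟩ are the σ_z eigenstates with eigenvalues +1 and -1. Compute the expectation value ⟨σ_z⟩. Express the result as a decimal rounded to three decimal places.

⟨σ_z⟩ = |a|² - |b|² divided by |a|²+|b|², with a, b the |0⟩, |1⟩ amplitudes.
= (16 - 4)/20 = 12/20.

0.600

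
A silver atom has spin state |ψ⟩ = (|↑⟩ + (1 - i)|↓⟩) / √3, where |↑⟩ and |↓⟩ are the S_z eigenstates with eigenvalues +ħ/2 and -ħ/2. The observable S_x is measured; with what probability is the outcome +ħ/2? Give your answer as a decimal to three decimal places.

|+x⟩ = (|↑⟩ + |↓⟩)/√2, so ⟨+x|ψ⟩ = (2 - i) / (√2·√3).
P = |2 - i|² / 6 = 5/6.

0.833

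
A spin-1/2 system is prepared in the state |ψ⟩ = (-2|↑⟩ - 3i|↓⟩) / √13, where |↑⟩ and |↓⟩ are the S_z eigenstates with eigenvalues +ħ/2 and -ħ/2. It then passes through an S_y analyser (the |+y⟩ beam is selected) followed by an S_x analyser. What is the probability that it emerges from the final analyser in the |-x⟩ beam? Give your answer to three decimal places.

First analyser (S_y): P(|+y⟩) = |⟨+y|ψ⟩|² = 25/26.
After stage 1 the state is |+y⟩; P(|-x⟩) = |⟨-x|+y⟩|² = 1/2.
Joint probability = 25/26 × 1/2 = 0.481.

0.481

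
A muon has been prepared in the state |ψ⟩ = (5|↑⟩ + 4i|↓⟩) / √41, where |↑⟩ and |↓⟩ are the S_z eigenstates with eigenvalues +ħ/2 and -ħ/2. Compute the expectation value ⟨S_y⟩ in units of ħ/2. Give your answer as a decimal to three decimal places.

0.976

⟨σ_y⟩ = 2 Im(a* b)/(|a|²+|b|²) with a = 5, b = 4i.
a* b = 20i, so ⟨σ_y⟩ = 40/41.
⟨S_y⟩ = (ħ/2)·⟨σ_y⟩.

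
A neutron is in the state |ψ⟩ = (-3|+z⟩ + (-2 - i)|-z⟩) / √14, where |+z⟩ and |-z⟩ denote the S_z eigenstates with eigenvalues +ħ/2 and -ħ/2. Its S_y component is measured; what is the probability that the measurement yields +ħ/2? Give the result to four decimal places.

0.7143

|+y⟩ = (|+z⟩ + i|-z⟩)/√2, so ⟨+y|ψ⟩ = (-4 + 2i) / (√2·√14).
P = |-4 + 2i|² / 28 = 20/28.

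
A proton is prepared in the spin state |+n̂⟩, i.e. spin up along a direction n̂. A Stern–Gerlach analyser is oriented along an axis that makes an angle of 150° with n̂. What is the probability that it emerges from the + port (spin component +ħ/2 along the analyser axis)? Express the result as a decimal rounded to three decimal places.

0.067

For spin-½, the probability of finding spin-up along an axis at angle θ to the initial spin direction is cos²(θ/2); spin-down is sin²(θ/2).
θ = 150°, so P = cos²(75°) ≈ 0.067.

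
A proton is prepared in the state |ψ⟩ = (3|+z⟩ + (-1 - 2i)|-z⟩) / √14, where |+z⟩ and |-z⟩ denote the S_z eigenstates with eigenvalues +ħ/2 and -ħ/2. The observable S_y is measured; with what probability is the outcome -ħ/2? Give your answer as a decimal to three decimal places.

|-y⟩ = (|+z⟩ - i|-z⟩)/√2, so ⟨-y|ψ⟩ = (5 - i) / (√2·√14).
P = |5 - i|² / 28 = 26/28.

0.929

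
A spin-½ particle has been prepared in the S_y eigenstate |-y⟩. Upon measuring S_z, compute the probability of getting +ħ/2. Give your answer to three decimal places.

In the S_z basis, |-y⟩ = (|+z⟩ - i|-z⟩)/√2 and |+z⟩ = |+z⟩.
|⟨+z|-y⟩|² = 1/2.

0.500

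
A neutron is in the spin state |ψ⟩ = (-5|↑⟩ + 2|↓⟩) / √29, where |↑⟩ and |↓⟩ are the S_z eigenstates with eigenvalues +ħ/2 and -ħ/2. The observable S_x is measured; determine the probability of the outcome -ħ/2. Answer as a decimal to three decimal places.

|-x⟩ = (|↑⟩ - |↓⟩)/√2, so ⟨-x|ψ⟩ = (-7) / (√2·√29).
P = |-7|² / 58 = 49/58.

0.845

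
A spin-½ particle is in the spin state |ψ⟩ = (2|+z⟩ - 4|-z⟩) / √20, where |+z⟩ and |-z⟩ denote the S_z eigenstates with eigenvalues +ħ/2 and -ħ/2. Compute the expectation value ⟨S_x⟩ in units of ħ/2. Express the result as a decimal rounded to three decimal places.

⟨σ_x⟩ = 2 Re(a* b)/(|a|²+|b|²) with a = 2, b = -4.
a* b = -8, so ⟨σ_x⟩ = -16/20.
⟨S_x⟩ = (ħ/2)·⟨σ_x⟩.

-0.800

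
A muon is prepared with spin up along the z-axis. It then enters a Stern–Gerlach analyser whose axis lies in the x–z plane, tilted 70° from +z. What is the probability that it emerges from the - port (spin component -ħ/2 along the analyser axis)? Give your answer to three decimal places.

For spin-½, the probability of finding spin-up along an axis at angle θ to the initial spin direction is cos²(θ/2); spin-down is sin²(θ/2).
θ = 70°, so P = sin²(35°) ≈ 0.329.

0.329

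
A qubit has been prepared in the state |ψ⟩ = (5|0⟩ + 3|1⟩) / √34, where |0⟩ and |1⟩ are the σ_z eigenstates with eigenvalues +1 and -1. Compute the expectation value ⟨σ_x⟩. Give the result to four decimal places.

0.8824

⟨σ_x⟩ = 2 Re(a* b)/(|a|²+|b|²) with a = 5, b = 3.
a* b = 15, so ⟨σ_x⟩ = 30/34.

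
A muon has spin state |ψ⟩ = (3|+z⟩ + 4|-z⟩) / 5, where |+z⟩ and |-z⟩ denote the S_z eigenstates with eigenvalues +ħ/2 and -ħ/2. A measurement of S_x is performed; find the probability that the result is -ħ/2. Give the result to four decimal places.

0.0200

|-x⟩ = (|+z⟩ - |-z⟩)/√2, so ⟨-x|ψ⟩ = (-1) / (√2·5).
P = |-1|² / 50 = 1/50.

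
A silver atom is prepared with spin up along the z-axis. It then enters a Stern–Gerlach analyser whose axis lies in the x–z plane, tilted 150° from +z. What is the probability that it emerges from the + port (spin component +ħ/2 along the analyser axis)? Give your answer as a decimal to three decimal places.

0.067

For spin-½, the probability of finding spin-up along an axis at angle θ to the initial spin direction is cos²(θ/2); spin-down is sin²(θ/2).
θ = 150°, so P = cos²(75°) ≈ 0.067.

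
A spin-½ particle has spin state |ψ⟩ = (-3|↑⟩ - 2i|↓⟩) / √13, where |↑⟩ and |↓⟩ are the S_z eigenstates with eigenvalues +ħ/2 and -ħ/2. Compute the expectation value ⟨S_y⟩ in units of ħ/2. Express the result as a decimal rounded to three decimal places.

0.923

⟨σ_y⟩ = 2 Im(a* b)/(|a|²+|b|²) with a = -3, b = -2i.
a* b = 6i, so ⟨σ_y⟩ = 12/13.
⟨S_y⟩ = (ħ/2)·⟨σ_y⟩.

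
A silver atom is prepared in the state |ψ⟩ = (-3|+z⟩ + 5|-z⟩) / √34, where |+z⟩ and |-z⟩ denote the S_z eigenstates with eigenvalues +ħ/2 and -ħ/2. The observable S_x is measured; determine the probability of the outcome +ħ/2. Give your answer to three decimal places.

0.059

|+x⟩ = (|+z⟩ + |-z⟩)/√2, so ⟨+x|ψ⟩ = (2) / (√2·√34).
P = |2|² / 68 = 4/68.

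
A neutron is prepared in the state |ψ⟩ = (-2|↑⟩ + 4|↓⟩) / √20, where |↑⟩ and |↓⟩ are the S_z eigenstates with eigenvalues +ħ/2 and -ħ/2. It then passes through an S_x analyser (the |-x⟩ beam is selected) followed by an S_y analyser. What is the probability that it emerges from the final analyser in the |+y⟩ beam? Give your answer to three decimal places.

First analyser (S_x): P(|-x⟩) = |⟨-x|ψ⟩|² = 36/40.
After stage 1 the state is |-x⟩; P(|+y⟩) = |⟨+y|-x⟩|² = 1/2.
Joint probability = 36/40 × 1/2 = 0.450.

0.450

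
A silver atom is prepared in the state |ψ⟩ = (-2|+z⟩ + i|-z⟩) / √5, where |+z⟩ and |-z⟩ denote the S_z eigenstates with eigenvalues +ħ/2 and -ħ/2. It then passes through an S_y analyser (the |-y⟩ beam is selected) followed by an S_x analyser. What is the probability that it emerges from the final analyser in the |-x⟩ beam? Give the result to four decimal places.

0.4500

First analyser (S_y): P(|-y⟩) = |⟨-y|ψ⟩|² = 9/10.
After stage 1 the state is |-y⟩; P(|-x⟩) = |⟨-x|-y⟩|² = 1/2.
Joint probability = 9/10 × 1/2 = 0.4500.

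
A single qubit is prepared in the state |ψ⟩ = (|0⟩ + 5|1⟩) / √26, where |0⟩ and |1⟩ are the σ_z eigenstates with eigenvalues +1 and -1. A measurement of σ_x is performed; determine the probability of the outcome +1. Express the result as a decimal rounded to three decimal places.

0.692

|+x⟩ = (|0⟩ + |1⟩)/√2, so ⟨+x|ψ⟩ = (6) / (√2·√26).
P = |6|² / 52 = 36/52.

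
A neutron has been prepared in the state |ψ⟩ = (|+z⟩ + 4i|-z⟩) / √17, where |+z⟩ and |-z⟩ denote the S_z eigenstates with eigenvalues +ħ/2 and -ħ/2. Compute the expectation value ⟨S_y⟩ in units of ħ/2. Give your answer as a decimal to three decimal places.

⟨σ_y⟩ = 2 Im(a* b)/(|a|²+|b|²) with a = 1, b = 4i.
a* b = 4i, so ⟨σ_y⟩ = 8/17.
⟨S_y⟩ = (ħ/2)·⟨σ_y⟩.

0.471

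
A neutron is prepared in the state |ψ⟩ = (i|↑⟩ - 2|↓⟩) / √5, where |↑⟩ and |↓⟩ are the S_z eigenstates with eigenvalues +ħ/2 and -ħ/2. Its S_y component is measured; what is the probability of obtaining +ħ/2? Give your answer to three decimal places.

|+y⟩ = (|↑⟩ + i|↓⟩)/√2, so ⟨+y|ψ⟩ = (3i) / (√2·√5).
P = |3i|² / 10 = 9/10.

0.900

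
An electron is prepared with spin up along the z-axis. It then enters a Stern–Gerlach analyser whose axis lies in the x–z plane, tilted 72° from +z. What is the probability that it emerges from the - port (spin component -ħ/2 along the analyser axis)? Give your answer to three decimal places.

For spin-½, the probability of finding spin-up along an axis at angle θ to the initial spin direction is cos²(θ/2); spin-down is sin²(θ/2).
θ = 72°, so P = sin²(36°) ≈ 0.345.

0.345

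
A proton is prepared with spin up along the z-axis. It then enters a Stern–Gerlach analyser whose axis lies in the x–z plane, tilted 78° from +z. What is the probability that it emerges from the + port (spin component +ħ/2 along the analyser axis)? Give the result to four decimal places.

0.6040

For spin-½, the probability of finding spin-up along an axis at angle θ to the initial spin direction is cos²(θ/2); spin-down is sin²(θ/2).
θ = 78°, so P = cos²(39°) ≈ 0.6040.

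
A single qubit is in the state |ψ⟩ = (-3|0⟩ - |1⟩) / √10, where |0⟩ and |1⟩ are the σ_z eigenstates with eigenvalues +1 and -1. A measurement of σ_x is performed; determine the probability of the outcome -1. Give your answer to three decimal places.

0.200

|-x⟩ = (|0⟩ - |1⟩)/√2, so ⟨-x|ψ⟩ = (-2) / (√2·√10).
P = |-2|² / 20 = 4/20.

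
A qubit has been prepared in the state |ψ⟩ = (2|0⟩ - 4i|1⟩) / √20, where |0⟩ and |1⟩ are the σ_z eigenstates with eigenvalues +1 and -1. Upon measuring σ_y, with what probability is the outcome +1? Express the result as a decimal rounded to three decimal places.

0.100

|+y⟩ = (|0⟩ + i|1⟩)/√2, so ⟨+y|ψ⟩ = (-2) / (√2·√20).
P = |-2|² / 40 = 4/40.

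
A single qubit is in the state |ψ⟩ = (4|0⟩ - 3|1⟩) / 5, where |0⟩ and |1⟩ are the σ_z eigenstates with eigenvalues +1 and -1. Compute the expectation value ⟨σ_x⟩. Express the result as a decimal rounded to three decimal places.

-0.960

⟨σ_x⟩ = 2 Re(a* b)/(|a|²+|b|²) with a = 4, b = -3.
a* b = -12, so ⟨σ_x⟩ = -24/25.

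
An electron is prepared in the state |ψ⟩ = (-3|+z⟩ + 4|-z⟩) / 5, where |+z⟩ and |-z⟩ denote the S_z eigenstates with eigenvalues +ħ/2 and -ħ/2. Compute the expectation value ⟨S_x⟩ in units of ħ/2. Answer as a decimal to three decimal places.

⟨σ_x⟩ = 2 Re(a* b)/(|a|²+|b|²) with a = -3, b = 4.
a* b = -12, so ⟨σ_x⟩ = -24/25.
⟨S_x⟩ = (ħ/2)·⟨σ_x⟩.

-0.960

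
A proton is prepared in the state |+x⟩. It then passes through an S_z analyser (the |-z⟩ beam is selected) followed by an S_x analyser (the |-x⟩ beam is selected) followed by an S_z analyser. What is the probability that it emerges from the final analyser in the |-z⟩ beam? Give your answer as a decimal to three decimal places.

0.125

First analyser (S_z): from |+x⟩, P(|-z⟩) = 1/2.
After stage 1 the state is |-z⟩; P(|-x⟩) = |⟨-x|-z⟩|² = 1/2.
After stage 2 the state is |-x⟩; P(|-z⟩) = |⟨-z|-x⟩|² = 1/2.
Joint probability = 1/2 × 1/2 × 1/2 = 0.125.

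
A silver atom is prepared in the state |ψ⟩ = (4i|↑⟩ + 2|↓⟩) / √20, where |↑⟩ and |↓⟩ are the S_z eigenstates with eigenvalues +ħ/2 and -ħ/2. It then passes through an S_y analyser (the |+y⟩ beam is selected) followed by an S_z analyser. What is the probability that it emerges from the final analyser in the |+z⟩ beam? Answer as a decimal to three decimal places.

0.050

First analyser (S_y): P(|+y⟩) = |⟨+y|ψ⟩|² = 4/40.
After stage 1 the state is |+y⟩; P(|+z⟩) = |⟨+z|+y⟩|² = 1/2.
Joint probability = 4/40 × 1/2 = 0.050.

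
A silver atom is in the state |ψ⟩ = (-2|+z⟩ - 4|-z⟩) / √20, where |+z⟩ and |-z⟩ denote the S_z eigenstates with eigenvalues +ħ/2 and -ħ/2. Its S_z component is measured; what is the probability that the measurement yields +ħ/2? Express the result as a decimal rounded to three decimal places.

0.200

The +ħ/2 outcome corresponds to |+z⟩. Its amplitude in |ψ⟩ is -2/√20.
P = |-2|² / 20 = 4/20.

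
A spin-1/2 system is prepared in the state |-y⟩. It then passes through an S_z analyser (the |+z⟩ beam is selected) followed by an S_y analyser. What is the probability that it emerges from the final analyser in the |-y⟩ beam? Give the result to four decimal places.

First analyser (S_z): from |-y⟩, P(|+z⟩) = 1/2.
After stage 1 the state is |+z⟩; P(|-y⟩) = |⟨-y|+z⟩|² = 1/2.
Joint probability = 1/2 × 1/2 = 0.2500.

0.2500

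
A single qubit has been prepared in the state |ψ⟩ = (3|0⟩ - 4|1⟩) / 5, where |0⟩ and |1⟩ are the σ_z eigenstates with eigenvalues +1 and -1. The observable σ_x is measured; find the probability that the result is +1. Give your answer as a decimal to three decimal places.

|+x⟩ = (|0⟩ + |1⟩)/√2, so ⟨+x|ψ⟩ = (-1) / (√2·5).
P = |-1|² / 50 = 1/50.

0.020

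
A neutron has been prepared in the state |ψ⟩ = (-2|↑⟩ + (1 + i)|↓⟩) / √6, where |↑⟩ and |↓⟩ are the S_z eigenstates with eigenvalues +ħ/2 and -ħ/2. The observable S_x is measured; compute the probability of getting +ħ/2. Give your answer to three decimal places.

|+x⟩ = (|↑⟩ + |↓⟩)/√2, so ⟨+x|ψ⟩ = (-1 + i) / (√2·√6).
P = |-1 + i|² / 12 = 2/12.

0.167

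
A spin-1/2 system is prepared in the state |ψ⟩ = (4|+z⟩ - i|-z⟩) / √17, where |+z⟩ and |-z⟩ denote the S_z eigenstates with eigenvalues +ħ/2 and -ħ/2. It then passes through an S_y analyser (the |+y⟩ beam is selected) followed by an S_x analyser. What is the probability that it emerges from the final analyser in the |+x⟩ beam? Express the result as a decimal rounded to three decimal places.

First analyser (S_y): P(|+y⟩) = |⟨+y|ψ⟩|² = 9/34.
After stage 1 the state is |+y⟩; P(|+x⟩) = |⟨+x|+y⟩|² = 1/2.
Joint probability = 9/34 × 1/2 = 0.132.

0.132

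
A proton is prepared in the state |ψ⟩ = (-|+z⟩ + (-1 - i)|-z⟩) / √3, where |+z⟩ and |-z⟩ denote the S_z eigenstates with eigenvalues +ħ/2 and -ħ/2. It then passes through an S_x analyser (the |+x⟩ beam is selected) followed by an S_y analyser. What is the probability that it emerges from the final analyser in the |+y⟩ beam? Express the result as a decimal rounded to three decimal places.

0.417

First analyser (S_x): P(|+x⟩) = |⟨+x|ψ⟩|² = 5/6.
After stage 1 the state is |+x⟩; P(|+y⟩) = |⟨+y|+x⟩|² = 1/2.
Joint probability = 5/6 × 1/2 = 0.417.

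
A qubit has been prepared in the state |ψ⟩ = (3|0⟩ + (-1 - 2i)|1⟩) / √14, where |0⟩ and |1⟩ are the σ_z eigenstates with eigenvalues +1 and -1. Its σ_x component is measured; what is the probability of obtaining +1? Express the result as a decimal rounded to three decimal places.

0.286

|+x⟩ = (|0⟩ + |1⟩)/√2, so ⟨+x|ψ⟩ = (2 - 2i) / (√2·√14).
P = |2 - 2i|² / 28 = 8/28.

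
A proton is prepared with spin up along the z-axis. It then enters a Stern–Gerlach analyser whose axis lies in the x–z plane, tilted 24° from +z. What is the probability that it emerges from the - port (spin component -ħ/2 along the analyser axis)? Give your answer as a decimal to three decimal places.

For spin-½, the probability of finding spin-up along an axis at angle θ to the initial spin direction is cos²(θ/2); spin-down is sin²(θ/2).
θ = 24°, so P = sin²(12°) ≈ 0.043.

0.043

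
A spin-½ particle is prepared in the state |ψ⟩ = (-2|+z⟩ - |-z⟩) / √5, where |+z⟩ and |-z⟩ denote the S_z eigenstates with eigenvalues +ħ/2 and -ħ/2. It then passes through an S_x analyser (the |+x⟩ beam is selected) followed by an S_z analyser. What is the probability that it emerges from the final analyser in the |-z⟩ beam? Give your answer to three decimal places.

First analyser (S_x): P(|+x⟩) = |⟨+x|ψ⟩|² = 9/10.
After stage 1 the state is |+x⟩; P(|-z⟩) = |⟨-z|+x⟩|² = 1/2.
Joint probability = 9/10 × 1/2 = 0.450.

0.450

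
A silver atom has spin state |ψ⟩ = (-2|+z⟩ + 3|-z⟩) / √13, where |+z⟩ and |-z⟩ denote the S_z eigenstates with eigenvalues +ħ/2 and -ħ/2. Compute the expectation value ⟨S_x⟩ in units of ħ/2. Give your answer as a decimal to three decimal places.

-0.923

⟨σ_x⟩ = 2 Re(a* b)/(|a|²+|b|²) with a = -2, b = 3.
a* b = -6, so ⟨σ_x⟩ = -12/13.
⟨S_x⟩ = (ħ/2)·⟨σ_x⟩.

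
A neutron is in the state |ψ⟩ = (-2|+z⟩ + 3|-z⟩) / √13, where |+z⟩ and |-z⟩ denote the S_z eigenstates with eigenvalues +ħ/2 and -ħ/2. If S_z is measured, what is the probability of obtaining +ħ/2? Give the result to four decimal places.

0.3077

The +ħ/2 outcome corresponds to |+z⟩. Its amplitude in |ψ⟩ is -2/√13.
P = |-2|² / 13 = 4/13.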